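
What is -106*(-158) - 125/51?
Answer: 854023/51 ≈ 16746.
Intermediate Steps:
-106*(-158) - 125/51 = 16748 - 125*1/51 = 16748 - 125/51 = 854023/51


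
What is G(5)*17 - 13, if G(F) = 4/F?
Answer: 3/5 ≈ 0.60000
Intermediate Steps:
G(5)*17 - 13 = (4/5)*17 - 13 = 68/5 - 13 = 3/5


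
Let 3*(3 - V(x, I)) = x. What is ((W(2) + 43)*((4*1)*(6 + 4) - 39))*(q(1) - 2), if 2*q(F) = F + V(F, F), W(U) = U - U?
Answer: -43/6 ≈ -7.1667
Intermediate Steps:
V(x, I) = 3 - x/3
W(U) = 0
q(F) = 3/2 + F/3 (q(F) = (F + (3 - F/3))/2 = (3 + 2*F/3)/2 = 3/2 + F/3)
((W(2) + 43)*((4*1)*(6 + 4) - 39))*(q(1) - 2) = ((0 + 43)*((4*1)*(6 + 4) - 39))*((3/2 + (1/3)*1) - 2) = (43*(4*10 - 39))*((3/2 + 1/3) - 2) = (43*(40 - 39))*(11/6 - 2) = (43*1)*(-1/6) = 43*(-1/6) = -43/6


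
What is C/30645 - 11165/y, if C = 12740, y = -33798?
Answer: 51515863/69049314 ≈ 0.74607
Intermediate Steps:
C/30645 - 11165/y = 12740/30645 - 11165/(-33798) = 12740*(1/30645) - 11165*(-1/33798) = 2548/6129 + 11165/33798 = 51515863/69049314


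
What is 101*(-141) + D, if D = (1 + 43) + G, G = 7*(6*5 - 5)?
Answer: -14022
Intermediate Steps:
G = 175 (G = 7*(30 - 5) = 7*25 = 175)
D = 219 (D = (1 + 43) + 175 = 44 + 175 = 219)
101*(-141) + D = 101*(-141) + 219 = -14241 + 219 = -14022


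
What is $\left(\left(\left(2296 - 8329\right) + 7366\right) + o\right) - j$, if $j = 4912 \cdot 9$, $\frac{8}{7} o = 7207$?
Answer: $- \frac{292551}{8} \approx -36569.0$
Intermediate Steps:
$o = \frac{50449}{8}$ ($o = \frac{7}{8} \cdot 7207 = \frac{50449}{8} \approx 6306.1$)
$j = 44208$
$\left(\left(\left(2296 - 8329\right) + 7366\right) + o\right) - j = \left(\left(\left(2296 - 8329\right) + 7366\right) + \frac{50449}{8}\right) - 44208 = \left(\left(-6033 + 7366\right) + \frac{50449}{8}\right) - 44208 = \left(1333 + \frac{50449}{8}\right) - 44208 = \frac{61113}{8} - 44208 = - \frac{292551}{8}$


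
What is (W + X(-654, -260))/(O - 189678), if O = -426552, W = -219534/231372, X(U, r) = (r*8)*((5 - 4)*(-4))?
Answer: -320799251/23763061260 ≈ -0.013500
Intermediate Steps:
X(U, r) = -32*r (X(U, r) = (8*r)*(1*(-4)) = (8*r)*(-4) = -32*r)
W = -36589/38562 (W = -219534*1/231372 = -36589/38562 ≈ -0.94884)
(W + X(-654, -260))/(O - 189678) = (-36589/38562 - 32*(-260))/(-426552 - 189678) = (-36589/38562 + 8320)/(-616230) = (320799251/38562)*(-1/616230) = -320799251/23763061260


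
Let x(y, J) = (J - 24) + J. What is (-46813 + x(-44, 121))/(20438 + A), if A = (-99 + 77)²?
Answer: -46595/20922 ≈ -2.2271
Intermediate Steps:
x(y, J) = -24 + 2*J (x(y, J) = (-24 + J) + J = -24 + 2*J)
A = 484 (A = (-22)² = 484)
(-46813 + x(-44, 121))/(20438 + A) = (-46813 + (-24 + 2*121))/(20438 + 484) = (-46813 + (-24 + 242))/20922 = (-46813 + 218)*(1/20922) = -46595*1/20922 = -46595/20922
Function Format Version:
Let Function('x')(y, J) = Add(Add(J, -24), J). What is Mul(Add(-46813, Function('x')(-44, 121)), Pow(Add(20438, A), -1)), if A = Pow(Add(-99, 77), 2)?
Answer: Rational(-46595, 20922) ≈ -2.2271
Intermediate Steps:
Function('x')(y, J) = Add(-24, Mul(2, J)) (Function('x')(y, J) = Add(Add(-24, J), J) = Add(-24, Mul(2, J)))
A = 484 (A = Pow(-22, 2) = 484)
Mul(Add(-46813, Function('x')(-44, 121)), Pow(Add(20438, A), -1)) = Mul(Add(-46813, Add(-24, Mul(2, 121))), Pow(Add(20438, 484), -1)) = Mul(Add(-46813, Add(-24, 242)), Pow(20922, -1)) = Mul(Add(-46813, 218), Rational(1, 20922)) = Mul(-46595, Rational(1, 20922)) = Rational(-46595, 20922)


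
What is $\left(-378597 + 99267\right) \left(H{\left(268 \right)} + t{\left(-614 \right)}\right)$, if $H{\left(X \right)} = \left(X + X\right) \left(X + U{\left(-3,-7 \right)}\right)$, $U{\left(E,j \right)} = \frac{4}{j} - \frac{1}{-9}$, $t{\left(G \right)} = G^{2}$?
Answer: $- \frac{3052613957080}{21} \approx -1.4536 \cdot 10^{11}$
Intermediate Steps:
$U{\left(E,j \right)} = \frac{1}{9} + \frac{4}{j}$ ($U{\left(E,j \right)} = \frac{4}{j} - - \frac{1}{9} = \frac{4}{j} + \frac{1}{9} = \frac{1}{9} + \frac{4}{j}$)
$H{\left(X \right)} = 2 X \left(- \frac{29}{63} + X\right)$ ($H{\left(X \right)} = \left(X + X\right) \left(X + \frac{36 - 7}{9 \left(-7\right)}\right) = 2 X \left(X + \frac{1}{9} \left(- \frac{1}{7}\right) 29\right) = 2 X \left(X - \frac{29}{63}\right) = 2 X \left(- \frac{29}{63} + X\right)$)
$\left(-378597 + 99267\right) \left(H{\left(268 \right)} + t{\left(-614 \right)}\right) = \left(-378597 + 99267\right) \left(\frac{2}{63} \cdot 268 \left(-29 + 63 \cdot 268\right) + \left(-614\right)^{2}\right) = - 279330 \left(\frac{2}{63} \cdot 268 \left(-29 + 16884\right) + 376996\right) = - 279330 \left(\frac{2}{63} \cdot 268 \cdot 16855 + 376996\right) = - 279330 \left(\frac{9034280}{63} + 376996\right) = \left(-279330\right) \frac{32785028}{63} = - \frac{3052613957080}{21}$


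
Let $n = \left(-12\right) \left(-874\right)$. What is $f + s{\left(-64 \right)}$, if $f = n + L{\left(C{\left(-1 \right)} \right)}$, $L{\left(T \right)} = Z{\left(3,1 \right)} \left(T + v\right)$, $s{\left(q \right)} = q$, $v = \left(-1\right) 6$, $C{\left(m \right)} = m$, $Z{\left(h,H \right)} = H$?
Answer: $10417$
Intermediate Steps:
$n = 10488$
$v = -6$
$L{\left(T \right)} = -6 + T$ ($L{\left(T \right)} = 1 \left(T - 6\right) = 1 \left(-6 + T\right) = -6 + T$)
$f = 10481$ ($f = 10488 - 7 = 10481$)
$f + s{\left(-64 \right)} = 10481 - 64 = 10417$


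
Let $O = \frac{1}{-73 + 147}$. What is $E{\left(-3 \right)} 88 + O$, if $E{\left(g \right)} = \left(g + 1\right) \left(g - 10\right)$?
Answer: $\frac{169313}{74} \approx 2288.0$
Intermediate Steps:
$O = \frac{1}{74} \approx 0.013514$
$E{\left(g \right)} = \left(1 + g\right) \left(-10 + g\right)$
$E{\left(-3 \right)} 88 + O = \left(-10 + \left(-3\right)^{2} - -27\right) 88 + \frac{1}{74} = \left(-10 + 9 + 27\right) 88 + \frac{1}{74} = 26 \cdot 88 + \frac{1}{74} = 2288 + \frac{1}{74} = \frac{169313}{74}$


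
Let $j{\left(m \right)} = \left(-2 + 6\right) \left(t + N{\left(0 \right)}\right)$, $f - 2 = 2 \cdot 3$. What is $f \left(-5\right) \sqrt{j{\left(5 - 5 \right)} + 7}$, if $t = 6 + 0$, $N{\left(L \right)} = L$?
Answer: $- 40 \sqrt{31} \approx -222.71$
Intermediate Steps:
$t = 6$
$f = 8$ ($f = 2 + 2 \cdot 3 = 2 + 6 = 8$)
$j{\left(m \right)} = 24$ ($j{\left(m \right)} = \left(-2 + 6\right) \left(6 + 0\right) = 4 \cdot 6 = 24$)
$f \left(-5\right) \sqrt{j{\left(5 - 5 \right)} + 7} = 8 \left(-5\right) \sqrt{24 + 7} = - 40 \sqrt{31}$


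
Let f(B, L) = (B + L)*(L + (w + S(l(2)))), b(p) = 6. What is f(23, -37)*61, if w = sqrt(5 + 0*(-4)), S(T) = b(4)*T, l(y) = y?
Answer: 21350 - 854*sqrt(5) ≈ 19440.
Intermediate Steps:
S(T) = 6*T
w = sqrt(5) (w = sqrt(5 + 0) = sqrt(5) ≈ 2.2361)
f(B, L) = (B + L)*(12 + L + sqrt(5)) (f(B, L) = (B + L)*(L + (sqrt(5) + 6*2)) = (B + L)*(L + (sqrt(5) + 12)) = (B + L)*(L + (12 + sqrt(5))) = (B + L)*(12 + L + sqrt(5)))
f(23, -37)*61 = ((-37)**2 + 12*23 + 12*(-37) + 23*(-37) + 23*sqrt(5) - 37*sqrt(5))*61 = (1369 + 276 - 444 - 851 + 23*sqrt(5) - 37*sqrt(5))*61 = (350 - 14*sqrt(5))*61 = 21350 - 854*sqrt(5)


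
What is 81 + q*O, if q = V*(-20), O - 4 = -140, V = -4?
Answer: -10799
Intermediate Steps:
O = -136 (O = 4 - 140 = -136)
q = 80 (q = -4*(-20) = 80)
81 + q*O = 81 + 80*(-136) = 81 - 10880 = -10799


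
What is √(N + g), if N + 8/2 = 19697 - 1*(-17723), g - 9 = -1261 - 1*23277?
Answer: 7*√263 ≈ 113.52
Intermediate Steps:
g = -24529 (g = 9 + (-1261 - 1*23277) = 9 + (-1261 - 23277) = 9 - 24538 = -24529)
N = 37416 (N = -4 + (19697 - 1*(-17723)) = -4 + (19697 + 17723) = -4 + 37420 = 37416)
√(N + g) = √(37416 - 24529) = √12887 = 7*√263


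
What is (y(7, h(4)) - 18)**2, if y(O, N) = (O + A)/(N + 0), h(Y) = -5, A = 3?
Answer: 400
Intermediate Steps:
y(O, N) = (3 + O)/N (y(O, N) = (O + 3)/(N + 0) = (3 + O)/N)
(y(7, h(4)) - 18)**2 = ((3 + 7)/(-5) - 18)**2 = (-1/5*10 - 18)**2 = (-2 - 18)**2 = (-20)**2 = 400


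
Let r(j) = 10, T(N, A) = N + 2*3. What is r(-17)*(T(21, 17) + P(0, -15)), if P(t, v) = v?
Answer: 120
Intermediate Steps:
T(N, A) = 6 + N (T(N, A) = N + 6 = 6 + N)
r(-17)*(T(21, 17) + P(0, -15)) = 10*((6 + 21) - 15) = 10*(27 - 15) = 10*12 = 120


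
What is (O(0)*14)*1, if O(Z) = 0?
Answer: 0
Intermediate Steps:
(O(0)*14)*1 = (0*14)*1 = 0*1 = 0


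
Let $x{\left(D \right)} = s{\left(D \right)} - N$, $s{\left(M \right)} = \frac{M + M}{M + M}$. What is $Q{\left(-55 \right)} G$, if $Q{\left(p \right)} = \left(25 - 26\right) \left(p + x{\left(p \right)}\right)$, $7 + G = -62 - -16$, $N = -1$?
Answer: $-2809$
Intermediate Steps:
$G = -53$ ($G = -7 - 46 = -53$)
$s{\left(M \right)} = 1$ ($s{\left(M \right)} = \frac{2 M}{2 M} = 2 M \frac{1}{2 M} = 1$)
$x{\left(D \right)} = 2$ ($x{\left(D \right)} = 1 - -1 = 1 + 1 = 2$)
$Q{\left(p \right)} = -2 - p$ ($Q{\left(p \right)} = \left(25 - 26\right) \left(p + 2\right) = - (2 + p) = -2 - p$)
$Q{\left(-55 \right)} G = \left(-2 - -55\right) \left(-53\right) = \left(-2 + 55\right) \left(-53\right) = 53 \left(-53\right) = -2809$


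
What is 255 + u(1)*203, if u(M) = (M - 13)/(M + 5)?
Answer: -151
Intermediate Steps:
u(M) = (-13 + M)/(5 + M)
255 + u(1)*203 = 255 + ((-13 + 1)/(5 + 1))*203 = 255 + (-12/6)*203 = 255 + ((⅙)*(-12))*203 = 255 - 2*203 = 255 - 406 = -151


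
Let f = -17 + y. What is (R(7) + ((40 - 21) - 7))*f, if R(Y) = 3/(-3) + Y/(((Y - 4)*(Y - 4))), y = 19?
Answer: 212/9 ≈ 23.556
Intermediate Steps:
R(Y) = -1 + Y/(-4 + Y)**2 (R(Y) = 3*(-1/3) + Y/(((-4 + Y)*(-4 + Y))) = -1 + Y/((-4 + Y)**2) = -1 + Y/(-4 + Y)**2)
f = 2 (f = -17 + 19 = 2)
(R(7) + ((40 - 21) - 7))*f = ((-1 + 7/(-4 + 7)**2) + ((40 - 21) - 7))*2 = ((-1 + 7/3**2) + (19 - 7))*2 = ((-1 + 7*(1/9)) + 12)*2 = ((-1 + 7/9) + 12)*2 = (-2/9 + 12)*2 = (106/9)*2 = 212/9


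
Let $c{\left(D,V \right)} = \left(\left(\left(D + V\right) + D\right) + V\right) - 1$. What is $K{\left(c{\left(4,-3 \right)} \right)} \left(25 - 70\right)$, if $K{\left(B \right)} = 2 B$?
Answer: $-90$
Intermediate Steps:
$c{\left(D,V \right)} = -1 + 2 D + 2 V$ ($c{\left(D,V \right)} = \left(\left(V + 2 D\right) + V\right) - 1 = \left(2 D + 2 V\right) - 1 = -1 + 2 D + 2 V$)
$K{\left(c{\left(4,-3 \right)} \right)} \left(25 - 70\right) = 2 \left(-1 + 2 \cdot 4 + 2 \left(-3\right)\right) \left(25 - 70\right) = 2 \left(-1 + 8 - 6\right) \left(-45\right) = 2 \cdot 1 \left(-45\right) = 2 \left(-45\right) = -90$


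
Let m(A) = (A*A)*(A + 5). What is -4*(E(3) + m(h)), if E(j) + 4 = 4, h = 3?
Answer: -288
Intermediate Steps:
m(A) = A²*(5 + A)
E(j) = 0 (E(j) = -4 + 4 = 0)
-4*(E(3) + m(h)) = -4*(0 + 3²*(5 + 3)) = -4*(0 + 9*8) = -4*(0 + 72) = -4*72 = -288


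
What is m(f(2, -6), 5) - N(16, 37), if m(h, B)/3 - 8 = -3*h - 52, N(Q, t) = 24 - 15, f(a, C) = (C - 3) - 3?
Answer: -33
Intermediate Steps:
f(a, C) = -6 + C (f(a, C) = (-3 + C) - 3 = -6 + C)
N(Q, t) = 9
m(h, B) = -132 - 9*h (m(h, B) = 24 + 3*(-3*h - 52) = 24 + 3*(-52 - 3*h) = 24 + (-156 - 9*h) = -132 - 9*h)
m(f(2, -6), 5) - N(16, 37) = (-132 - 9*(-6 - 6)) - 1*9 = (-132 - 9*(-12)) - 9 = (-132 + 108) - 9 = -24 - 9 = -33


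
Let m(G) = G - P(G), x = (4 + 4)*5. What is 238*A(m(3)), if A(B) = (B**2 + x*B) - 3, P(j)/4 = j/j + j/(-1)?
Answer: 132804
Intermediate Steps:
x = 40 (x = 8*5 = 40)
P(j) = 4 - 4*j (P(j) = 4*(j/j + j/(-1)) = 4*(1 + j*(-1)) = 4*(1 - j) = 4 - 4*j)
m(G) = -4 + 5*G (m(G) = G - (4 - 4*G) = G + (-4 + 4*G) = -4 + 5*G)
A(B) = -3 + B**2 + 40*B (A(B) = (B**2 + 40*B) - 3 = -3 + B**2 + 40*B)
238*A(m(3)) = 238*(-3 + (-4 + 5*3)**2 + 40*(-4 + 5*3)) = 238*(-3 + (-4 + 15)**2 + 40*(-4 + 15)) = 238*(-3 + 11**2 + 40*11) = 238*(-3 + 121 + 440) = 238*558 = 132804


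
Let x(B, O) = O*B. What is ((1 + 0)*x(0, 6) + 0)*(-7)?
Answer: 0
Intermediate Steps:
x(B, O) = B*O
((1 + 0)*x(0, 6) + 0)*(-7) = ((1 + 0)*(0*6) + 0)*(-7) = (1*0 + 0)*(-7) = (0 + 0)*(-7) = 0*(-7) = 0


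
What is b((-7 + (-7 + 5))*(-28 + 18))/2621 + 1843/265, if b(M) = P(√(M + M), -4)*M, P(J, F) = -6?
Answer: 4687403/694565 ≈ 6.7487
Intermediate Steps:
b(M) = -6*M
b((-7 + (-7 + 5))*(-28 + 18))/2621 + 1843/265 = -6*(-7 + (-7 + 5))*(-28 + 18)/2621 + 1843/265 = -6*(-7 - 2)*(-10)*(1/2621) + 1843*(1/265) = -(-54)*(-10)*(1/2621) + 1843/265 = -6*90*(1/2621) + 1843/265 = -540*1/2621 + 1843/265 = -540/2621 + 1843/265 = 4687403/694565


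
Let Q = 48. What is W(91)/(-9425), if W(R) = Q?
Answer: -48/9425 ≈ -0.0050928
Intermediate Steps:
W(R) = 48
W(91)/(-9425) = 48/(-9425) = 48*(-1/9425) = -48/9425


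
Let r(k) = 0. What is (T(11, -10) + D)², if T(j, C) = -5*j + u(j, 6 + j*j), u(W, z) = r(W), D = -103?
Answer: 24964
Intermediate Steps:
u(W, z) = 0
T(j, C) = -5*j (T(j, C) = -5*j + 0 = -5*j)
(T(11, -10) + D)² = (-5*11 - 103)² = (-55 - 103)² = (-158)² = 24964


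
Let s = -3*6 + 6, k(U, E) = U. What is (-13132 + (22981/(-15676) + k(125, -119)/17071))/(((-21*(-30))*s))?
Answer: 1171526385541/674364589920 ≈ 1.7372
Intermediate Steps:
s = -12 (s = -18 + 6 = -12)
(-13132 + (22981/(-15676) + k(125, -119)/17071))/(((-21*(-30))*s)) = (-13132 + (22981/(-15676) + 125/17071))/((-21*(-30)*(-12))) = (-13132 + (22981*(-1/15676) + 125*(1/17071)))/((630*(-12))) = (-13132 + (-22981/15676 + 125/17071))/(-7560) = (-13132 - 390349151/267604996)*(-1/7560) = -3514579156623/267604996*(-1/7560) = 1171526385541/674364589920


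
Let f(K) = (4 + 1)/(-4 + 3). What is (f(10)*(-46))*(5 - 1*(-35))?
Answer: 9200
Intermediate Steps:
f(K) = -5 (f(K) = 5/(-1) = 5*(-1) = -5)
(f(10)*(-46))*(5 - 1*(-35)) = (-5*(-46))*(5 - 1*(-35)) = 230*(5 + 35) = 230*40 = 9200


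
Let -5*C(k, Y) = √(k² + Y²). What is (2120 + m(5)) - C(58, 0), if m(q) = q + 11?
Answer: 10738/5 ≈ 2147.6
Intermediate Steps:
m(q) = 11 + q
C(k, Y) = -√(Y² + k²)/5 (C(k, Y) = -√(k² + Y²)/5 = -√(Y² + k²)/5)
(2120 + m(5)) - C(58, 0) = (2120 + (11 + 5)) - (-1)*√(0² + 58²)/5 = (2120 + 16) - (-1)*√(0 + 3364)/5 = 2136 - (-1)*√3364/5 = 2136 - (-1)*58/5 = 2136 - 1*(-58/5) = 2136 + 58/5 = 10738/5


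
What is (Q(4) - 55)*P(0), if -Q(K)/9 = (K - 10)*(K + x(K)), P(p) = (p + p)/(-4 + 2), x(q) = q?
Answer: 0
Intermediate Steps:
P(p) = -p (P(p) = (2*p)/(-2) = (2*p)*(-½) = -p)
Q(K) = -18*K*(-10 + K) (Q(K) = -9*(K - 10)*(K + K) = -9*(-10 + K)*2*K = -18*K*(-10 + K))
(Q(4) - 55)*P(0) = (18*4*(10 - 1*4) - 55)*(-1*0) = (18*4*(10 - 4) - 55)*0 = (18*4*6 - 55)*0 = (432 - 55)*0 = 377*0 = 0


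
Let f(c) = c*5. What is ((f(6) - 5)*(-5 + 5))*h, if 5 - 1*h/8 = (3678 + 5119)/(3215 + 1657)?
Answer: 0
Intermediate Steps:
f(c) = 5*c
h = 15563/609 (h = 40 - 8*(3678 + 5119)/(3215 + 1657) = 40 - 70376/4872 = 40 - 8*8797/4872 = 40 - 8797/609 = 15563/609 ≈ 25.555)
((f(6) - 5)*(-5 + 5))*h = ((5*6 - 5)*(-5 + 5))*(15563/609) = ((30 - 5)*0)*(15563/609) = (25*0)*(15563/609) = 0*(15563/609) = 0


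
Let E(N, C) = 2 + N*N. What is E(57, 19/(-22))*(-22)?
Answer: -71522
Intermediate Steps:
E(N, C) = 2 + N**2
E(57, 19/(-22))*(-22) = (2 + 57**2)*(-22) = (2 + 3249)*(-22) = 3251*(-22) = -71522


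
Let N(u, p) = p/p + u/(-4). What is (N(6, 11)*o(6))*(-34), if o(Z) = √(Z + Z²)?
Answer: 17*√42 ≈ 110.17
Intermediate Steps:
N(u, p) = 1 - u/4 (N(u, p) = 1 + u*(-¼) = 1 - u/4)
(N(6, 11)*o(6))*(-34) = ((1 - ¼*6)*√(6*(1 + 6)))*(-34) = ((1 - 3/2)*√(6*7))*(-34) = -√42/2*(-34) = 17*√42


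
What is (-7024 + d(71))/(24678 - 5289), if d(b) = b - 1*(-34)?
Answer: -6919/19389 ≈ -0.35685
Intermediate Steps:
d(b) = 34 + b (d(b) = b + 34 = 34 + b)
(-7024 + d(71))/(24678 - 5289) = (-7024 + (34 + 71))/(24678 - 5289) = (-7024 + 105)/19389 = -6919*1/19389 = -6919/19389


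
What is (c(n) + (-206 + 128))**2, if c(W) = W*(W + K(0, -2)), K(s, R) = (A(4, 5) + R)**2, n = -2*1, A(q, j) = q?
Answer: 6724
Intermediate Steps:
n = -2
K(s, R) = (4 + R)**2
c(W) = W*(4 + W) (c(W) = W*(W + (4 - 2)**2) = W*(W + 2**2) = W*(W + 4) = W*(4 + W))
(c(n) + (-206 + 128))**2 = (-2*(4 - 2) + (-206 + 128))**2 = (-2*2 - 78)**2 = (-4 - 78)**2 = (-82)**2 = 6724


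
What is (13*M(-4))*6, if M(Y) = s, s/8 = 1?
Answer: 624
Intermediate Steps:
s = 8 (s = 8*1 = 8)
M(Y) = 8
(13*M(-4))*6 = (13*8)*6 = 104*6 = 624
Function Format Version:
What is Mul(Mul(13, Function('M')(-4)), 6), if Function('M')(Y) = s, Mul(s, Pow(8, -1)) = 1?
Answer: 624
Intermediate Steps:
s = 8 (s = Mul(8, 1) = 8)
Function('M')(Y) = 8
Mul(Mul(13, Function('M')(-4)), 6) = Mul(Mul(13, 8), 6) = Mul(104, 6) = 624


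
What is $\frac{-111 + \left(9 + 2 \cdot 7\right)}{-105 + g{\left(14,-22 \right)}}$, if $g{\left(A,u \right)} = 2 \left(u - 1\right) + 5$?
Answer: $\frac{44}{73} \approx 0.60274$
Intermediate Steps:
$g{\left(A,u \right)} = 3 + 2 u$ ($g{\left(A,u \right)} = 2 \left(u - 1\right) + 5 = 2 \left(-1 + u\right) + 5 = \left(-2 + 2 u\right) + 5 = 3 + 2 u$)
$\frac{-111 + \left(9 + 2 \cdot 7\right)}{-105 + g{\left(14,-22 \right)}} = \frac{-111 + \left(9 + 2 \cdot 7\right)}{-105 + \left(3 + 2 \left(-22\right)\right)} = \frac{-111 + \left(9 + 14\right)}{-105 + \left(3 - 44\right)} = \frac{-111 + 23}{-105 - 41} = - \frac{88}{-146} = \left(-88\right) \left(- \frac{1}{146}\right) = \frac{44}{73}$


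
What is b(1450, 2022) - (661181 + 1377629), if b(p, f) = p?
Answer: -2037360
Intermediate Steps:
b(1450, 2022) - (661181 + 1377629) = 1450 - (661181 + 1377629) = 1450 - 1*2038810 = 1450 - 2038810 = -2037360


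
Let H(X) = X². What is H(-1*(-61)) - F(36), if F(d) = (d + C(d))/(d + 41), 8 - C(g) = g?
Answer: 286509/77 ≈ 3720.9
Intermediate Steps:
C(g) = 8 - g
F(d) = 8/(41 + d) (F(d) = (d + (8 - d))/(d + 41) = 8/(41 + d))
H(-1*(-61)) - F(36) = (-1*(-61))² - 8/(41 + 36) = 61² - 8/77 = 3721 - 8/77 = 286509/77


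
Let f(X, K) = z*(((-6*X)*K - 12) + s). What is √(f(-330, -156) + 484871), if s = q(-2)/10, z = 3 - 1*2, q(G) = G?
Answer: 3*√488830/5 ≈ 419.50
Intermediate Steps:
z = 1 (z = 3 - 2 = 1)
s = -⅕ (s = -2/10 = -2*⅒ = -⅕ ≈ -0.20000)
f(X, K) = -61/5 - 6*K*X (f(X, K) = 1*(((-6*X)*K - 12) - ⅕) = 1*((-6*K*X - 12) - ⅕) = 1*((-12 - 6*K*X) - ⅕) = 1*(-61/5 - 6*K*X) = -61/5 - 6*K*X)
√(f(-330, -156) + 484871) = √((-61/5 - 6*(-156)*(-330)) + 484871) = √((-61/5 - 308880) + 484871) = √(-1544461/5 + 484871) = √(879894/5) = 3*√488830/5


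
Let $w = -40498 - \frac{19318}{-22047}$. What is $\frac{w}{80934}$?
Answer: $- \frac{63774292}{127453707} \approx -0.50037$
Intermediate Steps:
$w = - \frac{892840088}{22047}$ ($w = -40498 - - \frac{19318}{22047} = -40498 + \frac{19318}{22047} = - \frac{892840088}{22047} \approx -40497.0$)
$\frac{w}{80934} = - \frac{892840088}{22047 \cdot 80934} = \left(- \frac{892840088}{22047}\right) \frac{1}{80934} = - \frac{63774292}{127453707}$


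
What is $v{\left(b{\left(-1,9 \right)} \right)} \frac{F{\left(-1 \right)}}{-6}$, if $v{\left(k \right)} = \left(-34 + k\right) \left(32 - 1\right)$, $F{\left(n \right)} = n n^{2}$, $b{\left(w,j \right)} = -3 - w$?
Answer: $-186$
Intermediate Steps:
$F{\left(n \right)} = n^{3}$
$v{\left(k \right)} = -1054 + 31 k$ ($v{\left(k \right)} = \left(-34 + k\right) 31 = -1054 + 31 k$)
$v{\left(b{\left(-1,9 \right)} \right)} \frac{F{\left(-1 \right)}}{-6} = \left(-1054 + 31 \left(-3 - -1\right)\right) \frac{\left(-1\right)^{3}}{-6} = \left(-1054 + 31 \left(-3 + 1\right)\right) \left(\left(-1\right) \left(- \frac{1}{6}\right)\right) = \left(-1054 + 31 \left(-2\right)\right) \frac{1}{6} = \left(-1054 - 62\right) \frac{1}{6} = \left(-1116\right) \frac{1}{6} = -186$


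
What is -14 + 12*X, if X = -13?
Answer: -170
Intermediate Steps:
-14 + 12*X = -14 + 12*(-13) = -14 - 156 = -170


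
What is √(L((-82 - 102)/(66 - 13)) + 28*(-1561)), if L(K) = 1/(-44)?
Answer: I*√21154683/22 ≈ 209.06*I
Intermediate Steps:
L(K) = -1/44
√(L((-82 - 102)/(66 - 13)) + 28*(-1561)) = √(-1/44 + 28*(-1561)) = √(-1/44 - 43708) = √(-1923153/44) = I*√21154683/22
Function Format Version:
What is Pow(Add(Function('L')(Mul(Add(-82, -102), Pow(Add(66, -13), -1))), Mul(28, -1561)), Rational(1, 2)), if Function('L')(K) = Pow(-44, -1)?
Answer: Mul(Rational(1, 22), I, Pow(21154683, Rational(1, 2))) ≈ Mul(209.06, I)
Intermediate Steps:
Function('L')(K) = Rational(-1, 44)
Pow(Add(Function('L')(Mul(Add(-82, -102), Pow(Add(66, -13), -1))), Mul(28, -1561)), Rational(1, 2)) = Pow(Add(Rational(-1, 44), Mul(28, -1561)), Rational(1, 2)) = Pow(Add(Rational(-1, 44), -43708), Rational(1, 2)) = Pow(Rational(-1923153, 44), Rational(1, 2)) = Mul(Rational(1, 22), I, Pow(21154683, Rational(1, 2)))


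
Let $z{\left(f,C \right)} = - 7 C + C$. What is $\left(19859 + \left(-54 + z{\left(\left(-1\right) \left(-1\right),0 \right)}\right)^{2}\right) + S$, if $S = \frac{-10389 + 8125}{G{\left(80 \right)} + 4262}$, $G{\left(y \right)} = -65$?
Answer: $\frac{95584411}{4197} \approx 22774.0$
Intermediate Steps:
$z{\left(f,C \right)} = - 6 C$
$S = - \frac{2264}{4197}$ ($S = \frac{-10389 + 8125}{-65 + 4262} = - \frac{2264}{4197} \approx -0.53943$)
$\left(19859 + \left(-54 + z{\left(\left(-1\right) \left(-1\right),0 \right)}\right)^{2}\right) + S = \left(19859 + \left(-54 - 0\right)^{2}\right) - \frac{2264}{4197} = \left(19859 + \left(-54 + 0\right)^{2}\right) - \frac{2264}{4197} = \left(19859 + \left(-54\right)^{2}\right) - \frac{2264}{4197} = \left(19859 + 2916\right) - \frac{2264}{4197} = 22775 - \frac{2264}{4197} = \frac{95584411}{4197}$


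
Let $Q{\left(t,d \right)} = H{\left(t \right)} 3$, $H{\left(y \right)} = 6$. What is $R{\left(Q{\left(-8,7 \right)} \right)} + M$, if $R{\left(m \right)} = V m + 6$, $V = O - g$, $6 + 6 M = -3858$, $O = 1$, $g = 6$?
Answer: $-728$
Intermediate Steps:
$Q{\left(t,d \right)} = 18$ ($Q{\left(t,d \right)} = 6 \cdot 3 = 18$)
$M = -644$ ($M = -1 + \frac{1}{6} \left(-3858\right) = -1 - 643 = -644$)
$V = -5$ ($V = 1 - 6 = -5$)
$R{\left(m \right)} = 6 - 5 m$ ($R{\left(m \right)} = - 5 m + 6 = 6 - 5 m$)
$R{\left(Q{\left(-8,7 \right)} \right)} + M = \left(6 - 90\right) - 644 = -84 - 644 = -728$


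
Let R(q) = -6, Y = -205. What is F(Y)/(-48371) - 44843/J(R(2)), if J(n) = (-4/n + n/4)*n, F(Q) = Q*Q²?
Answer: -2126025128/241855 ≈ -8790.5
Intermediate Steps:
F(Q) = Q³
J(n) = n*(-4/n + n/4) (J(n) = (-4/n + n*(¼))*n = (-4/n + n/4)*n = n*(-4/n + n/4))
F(Y)/(-48371) - 44843/J(R(2)) = (-205)³/(-48371) - 44843/(-4 + (¼)*(-6)²) = -8615125*(-1/48371) - 44843/(-4 + (¼)*36) = 8615125/48371 - 44843/(-4 + 9) = 8615125/48371 - 44843/5 = -2126025128/241855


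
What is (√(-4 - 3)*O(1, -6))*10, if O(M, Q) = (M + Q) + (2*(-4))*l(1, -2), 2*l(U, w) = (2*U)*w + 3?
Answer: -10*I*√7 ≈ -26.458*I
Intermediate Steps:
l(U, w) = 3/2 + U*w (l(U, w) = ((2*U)*w + 3)/2 = (2*U*w + 3)/2 = (3 + 2*U*w)/2 = 3/2 + U*w)
O(M, Q) = 4 + M + Q (O(M, Q) = (M + Q) + (2*(-4))*(3/2 + 1*(-2)) = (M + Q) - 8*(3/2 - 2) = (M + Q) - 8*(-½) = (M + Q) + 4 = 4 + M + Q)
(√(-4 - 3)*O(1, -6))*10 = (√(-4 - 3)*(4 + 1 - 6))*10 = (√(-7)*(-1))*10 = ((I*√7)*(-1))*10 = -I*√7*10 = -10*I*√7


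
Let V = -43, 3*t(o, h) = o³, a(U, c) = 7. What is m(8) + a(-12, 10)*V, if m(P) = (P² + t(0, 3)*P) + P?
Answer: -229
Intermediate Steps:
t(o, h) = o³/3
m(P) = P + P² (m(P) = (P² + ((⅓)*0³)*P) + P = (P² + ((⅓)*0)*P) + P = (P² + 0*P) + P = (P² + 0) + P = P² + P = P + P²)
m(8) + a(-12, 10)*V = 8*(1 + 8) + 7*(-43) = 8*9 - 301 = 72 - 301 = -229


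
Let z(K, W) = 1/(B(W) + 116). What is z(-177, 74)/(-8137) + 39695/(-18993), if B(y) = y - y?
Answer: -37467811933/17927340756 ≈ -2.0900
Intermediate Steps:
B(y) = 0
z(K, W) = 1/116 (z(K, W) = 1/(0 + 116) = 1/116)
z(-177, 74)/(-8137) + 39695/(-18993) = (1/116)/(-8137) + 39695/(-18993) = (1/116)*(-1/8137) + 39695*(-1/18993) = -1/943892 - 39695/18993 = -37467811933/17927340756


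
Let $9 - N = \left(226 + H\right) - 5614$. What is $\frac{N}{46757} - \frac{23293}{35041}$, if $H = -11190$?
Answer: $- \frac{507885734}{1638412037} \approx -0.30999$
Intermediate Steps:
$N = 16587$ ($N = 9 - \left(\left(226 - 11190\right) - 5614\right) = 9 - \left(-10964 - 5614\right) = 9 - -16578 = 9 + 16578 = 16587$)
$\frac{N}{46757} - \frac{23293}{35041} = \frac{16587}{46757} - \frac{23293}{35041} = - \frac{507885734}{1638412037}$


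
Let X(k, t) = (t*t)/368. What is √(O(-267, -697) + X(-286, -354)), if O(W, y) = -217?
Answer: √261395/46 ≈ 11.115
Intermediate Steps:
X(k, t) = t²/368 (X(k, t) = t²*(1/368) = t²/368)
√(O(-267, -697) + X(-286, -354)) = √(-217 + (1/368)*(-354)²) = √(-217 + (1/368)*125316) = √(-217 + 31329/92) = √(11365/92) = √261395/46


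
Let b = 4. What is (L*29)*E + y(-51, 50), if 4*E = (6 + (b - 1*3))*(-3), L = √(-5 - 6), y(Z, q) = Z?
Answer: -51 - 609*I*√11/4 ≈ -51.0 - 504.96*I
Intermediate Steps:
L = I*√11 (L = √(-11) = I*√11 ≈ 3.3166*I)
E = -21/4 (E = ((6 + (4 - 1*3))*(-3))/4 = ((6 + (4 - 3))*(-3))/4 = ((6 + 1)*(-3))/4 = (7*(-3))/4 = (¼)*(-21) = -21/4 ≈ -5.2500)
(L*29)*E + y(-51, 50) = ((I*√11)*29)*(-21/4) - 51 = (29*I*√11)*(-21/4) - 51 = -609*I*√11/4 - 51 = -51 - 609*I*√11/4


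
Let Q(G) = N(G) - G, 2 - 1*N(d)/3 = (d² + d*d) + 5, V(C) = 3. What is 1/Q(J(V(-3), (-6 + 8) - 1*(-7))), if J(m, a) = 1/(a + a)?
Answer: -27/245 ≈ -0.11020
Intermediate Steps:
N(d) = -9 - 6*d² (N(d) = 6 - 3*((d² + d*d) + 5) = 6 - 3*((d² + d²) + 5) = 6 - 3*(2*d² + 5) = 6 - 3*(5 + 2*d²) = 6 + (-15 - 6*d²) = -9 - 6*d²)
J(m, a) = 1/(2*a)
Q(G) = -9 - G - 6*G² (Q(G) = (-9 - 6*G²) - G = -9 - G - 6*G²)
1/Q(J(V(-3), (-6 + 8) - 1*(-7))) = 1/(-9 - 1/(2*((-6 + 8) - 1*(-7))) - 6*1/(4*((-6 + 8) - 1*(-7))²)) = 1/(-9 - 1/(2*(2 + 7)) - 6*1/(4*(2 + 7)²)) = 1/(-9 - 1/(2*9) - 6*((½)/9)²) = 1/(-9 - 1/(2*9) - 6*((½)*(⅑))²) = 1/(-9 - 1*1/18 - 6*(1/18)²) = 1/(-9 - 1/18 - 6*1/324) = 1/(-9 - 1/18 - 1/54) = 1/(-245/27) = -27/245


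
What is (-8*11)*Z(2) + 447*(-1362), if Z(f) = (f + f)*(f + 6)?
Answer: -611630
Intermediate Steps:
Z(f) = 2*f*(6 + f) (Z(f) = (2*f)*(6 + f) = 2*f*(6 + f))
(-8*11)*Z(2) + 447*(-1362) = (-8*11)*(2*2*(6 + 2)) + 447*(-1362) = -176*2*8 - 608814 = -88*32 - 608814 = -2816 - 608814 = -611630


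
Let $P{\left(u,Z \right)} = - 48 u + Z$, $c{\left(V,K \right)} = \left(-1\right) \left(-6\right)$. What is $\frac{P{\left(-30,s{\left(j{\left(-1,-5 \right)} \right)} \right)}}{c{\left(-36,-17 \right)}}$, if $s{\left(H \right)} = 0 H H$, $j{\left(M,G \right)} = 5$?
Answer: $240$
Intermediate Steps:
$s{\left(H \right)} = 0$ ($s{\left(H \right)} = 0 H = 0$)
$c{\left(V,K \right)} = 6$
$P{\left(u,Z \right)} = Z - 48 u$
$\frac{P{\left(-30,s{\left(j{\left(-1,-5 \right)} \right)} \right)}}{c{\left(-36,-17 \right)}} = \frac{0 - -1440}{6} = \left(0 + 1440\right) \frac{1}{6} = 1440 \cdot \frac{1}{6} = 240$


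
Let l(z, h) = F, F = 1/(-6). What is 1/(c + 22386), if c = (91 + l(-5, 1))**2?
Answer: 36/1102921 ≈ 3.2641e-5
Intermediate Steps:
F = -1/6 ≈ -0.16667
l(z, h) = -1/6
c = 297025/36 (c = (91 - 1/6)**2 = (545/6)**2 = 297025/36 ≈ 8250.7)
1/(c + 22386) = 1/(297025/36 + 22386) = 1/(1102921/36) = 36/1102921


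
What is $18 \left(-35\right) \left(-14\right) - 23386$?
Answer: $-14566$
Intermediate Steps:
$18 \left(-35\right) \left(-14\right) - 23386 = \left(-630\right) \left(-14\right) - 23386 = 8820 - 23386 = -14566$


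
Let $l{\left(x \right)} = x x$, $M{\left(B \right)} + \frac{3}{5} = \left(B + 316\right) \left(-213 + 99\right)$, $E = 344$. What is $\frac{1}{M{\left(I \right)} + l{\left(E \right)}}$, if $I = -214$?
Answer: $\frac{5}{533537} \approx 9.3714 \cdot 10^{-6}$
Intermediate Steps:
$M{\left(B \right)} = - \frac{180123}{5} - 114 B$ ($M{\left(B \right)} = - \frac{3}{5} + \left(B + 316\right) \left(-213 + 99\right) = - \frac{3}{5} + \left(316 + B\right) \left(-114\right) = - \frac{3}{5} - \left(36024 + 114 B\right) = - \frac{180123}{5} - 114 B$)
$l{\left(x \right)} = x^{2}$
$\frac{1}{M{\left(I \right)} + l{\left(E \right)}} = \frac{1}{\left(- \frac{180123}{5} - -24396\right) + 344^{2}} = \frac{1}{\left(- \frac{180123}{5} + 24396\right) + 118336} = \frac{1}{- \frac{58143}{5} + 118336} = \frac{1}{\frac{533537}{5}} = \frac{5}{533537}$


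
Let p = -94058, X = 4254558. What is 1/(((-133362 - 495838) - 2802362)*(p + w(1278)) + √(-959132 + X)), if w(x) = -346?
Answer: 161976589524/52472831107652771445439 - √3295426/104945662215305542890878 ≈ 3.0869e-12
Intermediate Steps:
1/(((-133362 - 495838) - 2802362)*(p + w(1278)) + √(-959132 + X)) = 1/(((-133362 - 495838) - 2802362)*(-94058 - 346) + √(-959132 + 4254558)) = 1/((-629200 - 2802362)*(-94404) + √3295426) = 1/(-3431562*(-94404) + √3295426) = 1/(323953179048 + √3295426)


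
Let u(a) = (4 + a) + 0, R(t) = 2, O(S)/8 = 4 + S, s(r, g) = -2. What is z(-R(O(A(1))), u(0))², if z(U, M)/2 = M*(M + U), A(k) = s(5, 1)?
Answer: 256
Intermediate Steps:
A(k) = -2
O(S) = 32 + 8*S (O(S) = 8*(4 + S) = 32 + 8*S)
u(a) = 4 + a
z(U, M) = 2*M*(M + U) (z(U, M) = 2*(M*(M + U)) = 2*M*(M + U))
z(-R(O(A(1))), u(0))² = (2*(4 + 0)*((4 + 0) - 1*2))² = (2*4*(4 - 2))² = (2*4*2)² = 16² = 256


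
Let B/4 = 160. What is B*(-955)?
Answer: -611200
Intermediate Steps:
B = 640 (B = 4*160 = 640)
B*(-955) = 640*(-955) = -611200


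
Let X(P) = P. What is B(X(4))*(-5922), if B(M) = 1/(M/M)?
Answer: -5922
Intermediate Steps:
B(M) = 1 (B(M) = 1/1 = 1)
B(X(4))*(-5922) = 1*(-5922) = -5922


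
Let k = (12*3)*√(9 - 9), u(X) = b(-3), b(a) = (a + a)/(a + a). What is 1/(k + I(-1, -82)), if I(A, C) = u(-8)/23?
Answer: 23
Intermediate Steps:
b(a) = 1 (b(a) = (2*a)/((2*a)) = (2*a)*(1/(2*a)) = 1)
u(X) = 1
I(A, C) = 1/23
k = 0 (k = 36*√0 = 36*0 = 0)
1/(k + I(-1, -82)) = 1/(0 + 1/23) = 1/(1/23) = 23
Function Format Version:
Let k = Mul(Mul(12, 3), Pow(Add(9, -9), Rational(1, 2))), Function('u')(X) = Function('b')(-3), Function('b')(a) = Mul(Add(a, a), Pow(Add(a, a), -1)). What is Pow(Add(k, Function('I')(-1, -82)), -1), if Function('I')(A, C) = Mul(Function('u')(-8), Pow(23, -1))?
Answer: 23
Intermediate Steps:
Function('b')(a) = 1 (Function('b')(a) = Mul(Mul(2, a), Pow(Mul(2, a), -1)) = Mul(Mul(2, a), Mul(Rational(1, 2), Pow(a, -1))) = 1)
Function('u')(X) = 1
Function('I')(A, C) = Rational(1, 23) (Function('I')(A, C) = Mul(1, Pow(23, -1)) = Mul(1, Rational(1, 23)) = Rational(1, 23))
k = 0 (k = Mul(36, Pow(0, Rational(1, 2))) = Mul(36, 0) = 0)
Pow(Add(k, Function('I')(-1, -82)), -1) = Pow(Add(0, Rational(1, 23)), -1) = Pow(Rational(1, 23), -1) = 23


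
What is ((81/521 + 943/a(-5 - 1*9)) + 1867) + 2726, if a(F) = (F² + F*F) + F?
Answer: 905058155/196938 ≈ 4595.6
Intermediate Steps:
a(F) = F + 2*F² (a(F) = (F² + F²) + F = 2*F² + F = F + 2*F²)
((81/521 + 943/a(-5 - 1*9)) + 1867) + 2726 = ((81/521 + 943/(((-5 - 1*9)*(1 + 2*(-5 - 1*9))))) + 1867) + 2726 = ((81*(1/521) + 943/(((-5 - 9)*(1 + 2*(-5 - 9))))) + 1867) + 2726 = ((81/521 + 943/((-14*(1 + 2*(-14))))) + 1867) + 2726 = ((81/521 + 943/((-14*(1 - 28)))) + 1867) + 2726 = ((81/521 + 943/((-14*(-27)))) + 1867) + 2726 = ((81/521 + 943/378) + 1867) + 2726 = (521921/196938 + 1867) + 2726 = 368205167/196938 + 2726 = 905058155/196938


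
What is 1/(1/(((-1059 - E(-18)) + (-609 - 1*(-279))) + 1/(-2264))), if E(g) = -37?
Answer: -3060929/2264 ≈ -1352.0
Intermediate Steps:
1/(1/(((-1059 - E(-18)) + (-609 - 1*(-279))) + 1/(-2264))) = 1/(1/(((-1059 - 1*(-37)) + (-609 - 1*(-279))) + 1/(-2264))) = 1/(1/(((-1059 + 37) + (-609 + 279)) - 1/2264)) = 1/(1/((-1022 - 330) - 1/2264)) = 1/(1/(-1352 - 1/2264)) = 1/(1/(-3060929/2264)) = 1/(-2264/3060929) = -3060929/2264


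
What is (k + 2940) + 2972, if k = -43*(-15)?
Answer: 6557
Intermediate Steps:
k = 645
(k + 2940) + 2972 = (645 + 2940) + 2972 = 3585 + 2972 = 6557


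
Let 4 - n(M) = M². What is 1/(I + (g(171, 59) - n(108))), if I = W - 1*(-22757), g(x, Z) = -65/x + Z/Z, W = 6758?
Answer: 171/7041031 ≈ 2.4286e-5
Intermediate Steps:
n(M) = 4 - M²
g(x, Z) = 1 - 65/x (g(x, Z) = -65/x + 1 = 1 - 65/x)
I = 29515 (I = 6758 - 1*(-22757) = 6758 + 22757 = 29515)
1/(I + (g(171, 59) - n(108))) = 1/(29515 + ((-65 + 171)/171 - (4 - 1*108²))) = 1/(29515 + ((1/171)*106 - (4 - 1*11664))) = 1/(29515 + (106/171 - (4 - 11664))) = 1/(29515 + (106/171 - 1*(-11660))) = 1/(29515 + (106/171 + 11660)) = 1/(29515 + 1993966/171) = 1/(7041031/171) = 171/7041031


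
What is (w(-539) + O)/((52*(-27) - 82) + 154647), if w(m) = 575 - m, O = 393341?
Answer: 394455/153161 ≈ 2.5754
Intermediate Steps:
(w(-539) + O)/((52*(-27) - 82) + 154647) = ((575 - 1*(-539)) + 393341)/((52*(-27) - 82) + 154647) = ((575 + 539) + 393341)/((-1404 - 82) + 154647) = (1114 + 393341)/(-1486 + 154647) = 394455/153161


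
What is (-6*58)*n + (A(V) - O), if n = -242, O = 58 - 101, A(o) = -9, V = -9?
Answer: 84250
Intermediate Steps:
O = -43
(-6*58)*n + (A(V) - O) = -6*58*(-242) + (-9 - 1*(-43)) = -348*(-242) + (-9 + 43) = 84216 + 34 = 84250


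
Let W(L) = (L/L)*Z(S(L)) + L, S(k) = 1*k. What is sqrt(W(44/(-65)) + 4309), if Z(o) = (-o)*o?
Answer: sqrt(18200729)/65 ≈ 65.634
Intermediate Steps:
S(k) = k
Z(o) = -o**2
W(L) = L - L**2 (W(L) = (L/L)*(-L**2) + L = 1*(-L**2) + L = -L**2 + L = L - L**2)
sqrt(W(44/(-65)) + 4309) = sqrt((44/(-65))*(1 - 44/(-65)) + 4309) = sqrt((44*(-1/65))*(1 - 44*(-1)/65) + 4309) = sqrt(-44*(1 - 1*(-44/65))/65 + 4309) = sqrt(-44*(1 + 44/65)/65 + 4309) = sqrt(-44/65*109/65 + 4309) = sqrt(-4796/4225 + 4309) = sqrt(18200729/4225) = sqrt(18200729)/65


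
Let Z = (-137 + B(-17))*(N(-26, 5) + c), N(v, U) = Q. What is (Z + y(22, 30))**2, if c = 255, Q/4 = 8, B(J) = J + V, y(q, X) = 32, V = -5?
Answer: 2079451201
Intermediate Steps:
B(J) = -5 + J (B(J) = J - 5 = -5 + J)
Q = 32 (Q = 4*8 = 32)
N(v, U) = 32
Z = -45633 (Z = (-137 + (-5 - 17))*(32 + 255) = (-137 - 22)*287 = -159*287 = -45633)
(Z + y(22, 30))**2 = (-45633 + 32)**2 = (-45601)**2 = 2079451201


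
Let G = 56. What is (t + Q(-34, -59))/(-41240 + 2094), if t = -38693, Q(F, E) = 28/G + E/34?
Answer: 328901/332741 ≈ 0.98846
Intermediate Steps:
Q(F, E) = ½ + E/34 (Q(F, E) = 28/56 + E/34 = 28*(1/56) + E*(1/34) = ½ + E/34)
(t + Q(-34, -59))/(-41240 + 2094) = (-38693 + (½ + (1/34)*(-59)))/(-41240 + 2094) = (-38693 + (½ - 59/34))/(-39146) = (-38693 - 21/17)*(-1/39146) = -657802/17*(-1/39146) = 328901/332741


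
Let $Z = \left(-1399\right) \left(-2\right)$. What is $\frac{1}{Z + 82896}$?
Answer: $\frac{1}{85694} \approx 1.1669 \cdot 10^{-5}$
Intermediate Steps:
$Z = 2798$
$\frac{1}{Z + 82896} = \frac{1}{2798 + 82896} = \frac{1}{85694}$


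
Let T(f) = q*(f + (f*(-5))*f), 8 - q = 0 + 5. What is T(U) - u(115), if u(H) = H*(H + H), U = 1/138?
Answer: -167904467/6348 ≈ -26450.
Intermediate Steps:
q = 3 (q = 8 - (0 + 5) = 8 - 1*5 = 8 - 5 = 3)
U = 1/138 ≈ 0.0072464
u(H) = 2*H² (u(H) = H*(2*H) = 2*H²)
T(f) = -15*f² + 3*f (T(f) = 3*(f + (f*(-5))*f) = 3*(f + (-5*f)*f) = 3*(f - 5*f²) = -15*f² + 3*f)
T(U) - u(115) = 3*(1/138)*(1 - 5*1/138) - 2*115² = 3*(1/138)*(1 - 5/138) - 2*13225 = 3*(1/138)*(133/138) - 1*26450 = 133/6348 - 26450 = -167904467/6348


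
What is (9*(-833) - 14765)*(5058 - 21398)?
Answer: 363761080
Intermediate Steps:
(9*(-833) - 14765)*(5058 - 21398) = (-7497 - 14765)*(-16340) = -22262*(-16340) = 363761080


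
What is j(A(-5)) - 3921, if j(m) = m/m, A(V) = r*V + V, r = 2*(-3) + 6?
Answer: -3920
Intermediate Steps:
r = 0 (r = -6 + 6 = 0)
A(V) = V (A(V) = 0*V + V = 0 + V = V)
j(m) = 1
j(A(-5)) - 3921 = 1 - 3921 = -3920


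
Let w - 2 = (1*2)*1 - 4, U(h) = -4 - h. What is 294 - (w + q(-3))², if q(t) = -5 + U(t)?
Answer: 258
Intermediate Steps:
w = 0 (w = 2 + ((1*2)*1 - 4) = 2 + (2*1 - 4) = 2 + (2 - 4) = 2 - 2 = 0)
q(t) = -9 - t (q(t) = -5 + (-4 - t) = -9 - t)
294 - (w + q(-3))² = 294 - (0 + (-9 - 1*(-3)))² = 294 - (0 + (-9 + 3))² = 294 - (0 - 6)² = 294 - 1*(-6)² = 294 - 1*36 = 294 - 36 = 258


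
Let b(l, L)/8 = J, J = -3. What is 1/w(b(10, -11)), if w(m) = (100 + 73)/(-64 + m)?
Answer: -88/173 ≈ -0.50867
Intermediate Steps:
b(l, L) = -24 (b(l, L) = 8*(-3) = -24)
w(m) = 173/(-64 + m)
1/w(b(10, -11)) = 1/(173/(-64 - 24)) = 1/(173/(-88)) = 1/(173*(-1/88)) = 1/(-173/88) = -88/173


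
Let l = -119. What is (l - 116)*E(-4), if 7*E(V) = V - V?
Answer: 0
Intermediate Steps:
E(V) = 0 (E(V) = (V - V)/7 = (1/7)*0 = 0)
(l - 116)*E(-4) = (-119 - 116)*0 = -235*0 = 0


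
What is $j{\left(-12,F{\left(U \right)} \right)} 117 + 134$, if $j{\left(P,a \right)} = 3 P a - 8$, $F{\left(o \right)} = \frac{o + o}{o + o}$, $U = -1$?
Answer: $-5014$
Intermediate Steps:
$F{\left(o \right)} = 1$ ($F{\left(o \right)} = \frac{2 o}{2 o} = 2 o \frac{1}{2 o} = 1$)
$j{\left(P,a \right)} = -8 + 3 P a$ ($j{\left(P,a \right)} = 3 P a - 8 = -8 + 3 P a$)
$j{\left(-12,F{\left(U \right)} \right)} 117 + 134 = \left(-8 + 3 \left(-12\right) 1\right) 117 + 134 = \left(-8 - 36\right) 117 + 134 = \left(-44\right) 117 + 134 = -5148 + 134 = -5014$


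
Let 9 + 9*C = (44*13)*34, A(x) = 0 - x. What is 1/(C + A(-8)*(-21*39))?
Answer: -9/39529 ≈ -0.00022768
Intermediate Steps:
A(x) = -x
C = 19439/9 (C = -1 + ((44*13)*34)/9 = -1 + (572*34)/9 = -1 + (⅑)*19448 = -1 + 19448/9 = 19439/9 ≈ 2159.9)
1/(C + A(-8)*(-21*39)) = 1/(19439/9 + (-1*(-8))*(-21*39)) = 1/(19439/9 + 8*(-819)) = 1/(19439/9 - 6552) = 1/(-39529/9) = -9/39529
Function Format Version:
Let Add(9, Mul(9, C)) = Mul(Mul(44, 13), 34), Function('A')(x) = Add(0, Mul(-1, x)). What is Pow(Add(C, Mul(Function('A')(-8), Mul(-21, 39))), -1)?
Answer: Rational(-9, 39529) ≈ -0.00022768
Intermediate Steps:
Function('A')(x) = Mul(-1, x)
C = Rational(19439, 9) (C = Add(-1, Mul(Rational(1, 9), Mul(Mul(44, 13), 34))) = Add(-1, Mul(Rational(1, 9), Mul(572, 34))) = Add(-1, Mul(Rational(1, 9), 19448)) = Add(-1, Rational(19448, 9)) = Rational(19439, 9) ≈ 2159.9)
Pow(Add(C, Mul(Function('A')(-8), Mul(-21, 39))), -1) = Pow(Add(Rational(19439, 9), Mul(Mul(-1, -8), Mul(-21, 39))), -1) = Pow(Add(Rational(19439, 9), Mul(8, -819)), -1) = Pow(Add(Rational(19439, 9), -6552), -1) = Pow(Rational(-39529, 9), -1) = Rational(-9, 39529)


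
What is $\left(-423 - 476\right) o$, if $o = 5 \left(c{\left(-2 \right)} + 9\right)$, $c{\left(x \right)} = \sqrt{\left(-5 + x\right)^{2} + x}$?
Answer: $-40455 - 4495 \sqrt{47} \approx -71271.0$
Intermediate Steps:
$c{\left(x \right)} = \sqrt{x + \left(-5 + x\right)^{2}}$
$o = 45 + 5 \sqrt{47}$ ($o = 5 \left(\sqrt{-2 + \left(-5 - 2\right)^{2}} + 9\right) = 5 \left(\sqrt{-2 + \left(-7\right)^{2}} + 9\right) = 5 \left(\sqrt{-2 + 49} + 9\right) = 5 \left(\sqrt{47} + 9\right) = 5 \left(9 + \sqrt{47}\right) = 45 + 5 \sqrt{47} \approx 79.278$)
$\left(-423 - 476\right) o = \left(-423 - 476\right) \left(45 + 5 \sqrt{47}\right) = - 899 \left(45 + 5 \sqrt{47}\right) = -40455 - 4495 \sqrt{47}$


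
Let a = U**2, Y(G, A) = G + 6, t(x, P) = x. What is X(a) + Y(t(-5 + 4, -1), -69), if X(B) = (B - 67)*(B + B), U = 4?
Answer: -1627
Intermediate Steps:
Y(G, A) = 6 + G
a = 16 (a = 4**2 = 16)
X(B) = 2*B*(-67 + B) (X(B) = (-67 + B)*(2*B) = 2*B*(-67 + B))
X(a) + Y(t(-5 + 4, -1), -69) = 2*16*(-67 + 16) + (6 + (-5 + 4)) = 2*16*(-51) + (6 - 1) = -1632 + 5 = -1627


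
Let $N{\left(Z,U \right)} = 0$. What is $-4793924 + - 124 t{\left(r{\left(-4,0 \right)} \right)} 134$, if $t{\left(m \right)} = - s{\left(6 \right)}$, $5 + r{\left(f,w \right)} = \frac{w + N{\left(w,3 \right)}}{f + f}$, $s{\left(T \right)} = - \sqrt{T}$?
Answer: $-4793924 - 16616 \sqrt{6} \approx -4.8346 \cdot 10^{6}$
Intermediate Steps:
$r{\left(f,w \right)} = -5 + \frac{w}{2 f}$ ($r{\left(f,w \right)} = -5 + \frac{w + 0}{f + f} = -5 + \frac{w}{2 f}$)
$t{\left(m \right)} = \sqrt{6}$ ($t{\left(m \right)} = - \left(-1\right) \sqrt{6} = \sqrt{6}$)
$-4793924 + - 124 t{\left(r{\left(-4,0 \right)} \right)} 134 = -4793924 + - 124 \sqrt{6} \cdot 134 = -4793924 - 16616 \sqrt{6}$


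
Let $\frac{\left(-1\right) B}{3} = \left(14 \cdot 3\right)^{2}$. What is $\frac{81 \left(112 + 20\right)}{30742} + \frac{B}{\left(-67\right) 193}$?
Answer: $\frac{150472458}{198762401} \approx 0.75705$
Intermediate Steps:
$B = -5292$ ($B = - 3 \left(14 \cdot 3\right)^{2} = - 3 \cdot 42^{2} = \left(-3\right) 1764 = -5292$)
$\frac{81 \left(112 + 20\right)}{30742} + \frac{B}{\left(-67\right) 193} = \frac{81 \left(112 + 20\right)}{30742} - \frac{5292}{\left(-67\right) 193} = 81 \cdot 132 \cdot \frac{1}{30742} - \frac{5292}{-12931} = 10692 \cdot \frac{1}{30742} - - \frac{5292}{12931} = \frac{5346}{15371} + \frac{5292}{12931} = \frac{150472458}{198762401}$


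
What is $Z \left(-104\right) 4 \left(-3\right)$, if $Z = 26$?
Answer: $32448$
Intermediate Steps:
$Z \left(-104\right) 4 \left(-3\right) = 26 \left(-104\right) 4 \left(-3\right) = \left(-2704\right) \left(-12\right) = 32448$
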